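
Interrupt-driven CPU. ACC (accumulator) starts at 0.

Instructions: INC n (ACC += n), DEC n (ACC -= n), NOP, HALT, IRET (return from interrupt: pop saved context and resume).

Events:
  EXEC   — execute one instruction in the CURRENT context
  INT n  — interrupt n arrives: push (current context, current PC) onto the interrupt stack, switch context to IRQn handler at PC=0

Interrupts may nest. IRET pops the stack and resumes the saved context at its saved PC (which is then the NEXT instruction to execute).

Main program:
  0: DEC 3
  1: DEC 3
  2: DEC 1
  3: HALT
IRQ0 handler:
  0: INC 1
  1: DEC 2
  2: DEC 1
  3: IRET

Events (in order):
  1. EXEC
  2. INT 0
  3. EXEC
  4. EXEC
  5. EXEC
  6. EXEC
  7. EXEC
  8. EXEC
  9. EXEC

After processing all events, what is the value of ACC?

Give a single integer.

Event 1 (EXEC): [MAIN] PC=0: DEC 3 -> ACC=-3
Event 2 (INT 0): INT 0 arrives: push (MAIN, PC=1), enter IRQ0 at PC=0 (depth now 1)
Event 3 (EXEC): [IRQ0] PC=0: INC 1 -> ACC=-2
Event 4 (EXEC): [IRQ0] PC=1: DEC 2 -> ACC=-4
Event 5 (EXEC): [IRQ0] PC=2: DEC 1 -> ACC=-5
Event 6 (EXEC): [IRQ0] PC=3: IRET -> resume MAIN at PC=1 (depth now 0)
Event 7 (EXEC): [MAIN] PC=1: DEC 3 -> ACC=-8
Event 8 (EXEC): [MAIN] PC=2: DEC 1 -> ACC=-9
Event 9 (EXEC): [MAIN] PC=3: HALT

Answer: -9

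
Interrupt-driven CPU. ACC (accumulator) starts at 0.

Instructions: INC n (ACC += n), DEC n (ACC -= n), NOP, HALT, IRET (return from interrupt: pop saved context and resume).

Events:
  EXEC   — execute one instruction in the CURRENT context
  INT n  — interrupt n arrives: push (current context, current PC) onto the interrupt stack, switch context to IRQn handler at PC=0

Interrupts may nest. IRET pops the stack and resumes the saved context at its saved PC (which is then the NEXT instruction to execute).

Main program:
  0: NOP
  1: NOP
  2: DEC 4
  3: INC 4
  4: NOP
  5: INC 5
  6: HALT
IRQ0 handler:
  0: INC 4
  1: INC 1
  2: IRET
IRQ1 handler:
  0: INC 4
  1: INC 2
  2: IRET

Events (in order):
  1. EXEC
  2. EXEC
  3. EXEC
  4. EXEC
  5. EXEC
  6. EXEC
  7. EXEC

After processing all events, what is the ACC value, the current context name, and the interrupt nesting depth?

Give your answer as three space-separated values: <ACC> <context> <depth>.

Answer: 5 MAIN 0

Derivation:
Event 1 (EXEC): [MAIN] PC=0: NOP
Event 2 (EXEC): [MAIN] PC=1: NOP
Event 3 (EXEC): [MAIN] PC=2: DEC 4 -> ACC=-4
Event 4 (EXEC): [MAIN] PC=3: INC 4 -> ACC=0
Event 5 (EXEC): [MAIN] PC=4: NOP
Event 6 (EXEC): [MAIN] PC=5: INC 5 -> ACC=5
Event 7 (EXEC): [MAIN] PC=6: HALT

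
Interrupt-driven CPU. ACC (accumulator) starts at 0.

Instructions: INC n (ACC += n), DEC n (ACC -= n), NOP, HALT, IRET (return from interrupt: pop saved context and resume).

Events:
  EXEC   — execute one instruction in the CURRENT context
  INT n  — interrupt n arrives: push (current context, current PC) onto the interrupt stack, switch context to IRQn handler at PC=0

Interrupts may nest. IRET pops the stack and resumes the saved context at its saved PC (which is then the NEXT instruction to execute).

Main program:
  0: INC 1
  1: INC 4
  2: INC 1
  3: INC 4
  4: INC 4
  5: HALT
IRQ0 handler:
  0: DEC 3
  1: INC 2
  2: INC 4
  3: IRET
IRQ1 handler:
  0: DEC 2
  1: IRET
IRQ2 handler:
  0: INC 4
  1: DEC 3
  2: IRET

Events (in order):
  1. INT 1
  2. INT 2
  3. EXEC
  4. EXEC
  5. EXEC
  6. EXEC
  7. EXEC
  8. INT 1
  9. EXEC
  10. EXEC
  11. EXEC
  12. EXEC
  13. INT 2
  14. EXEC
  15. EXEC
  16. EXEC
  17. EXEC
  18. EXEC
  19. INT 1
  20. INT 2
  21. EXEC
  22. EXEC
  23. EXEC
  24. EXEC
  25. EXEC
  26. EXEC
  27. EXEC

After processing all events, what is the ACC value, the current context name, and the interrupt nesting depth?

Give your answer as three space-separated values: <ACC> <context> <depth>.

Answer: 11 MAIN 0

Derivation:
Event 1 (INT 1): INT 1 arrives: push (MAIN, PC=0), enter IRQ1 at PC=0 (depth now 1)
Event 2 (INT 2): INT 2 arrives: push (IRQ1, PC=0), enter IRQ2 at PC=0 (depth now 2)
Event 3 (EXEC): [IRQ2] PC=0: INC 4 -> ACC=4
Event 4 (EXEC): [IRQ2] PC=1: DEC 3 -> ACC=1
Event 5 (EXEC): [IRQ2] PC=2: IRET -> resume IRQ1 at PC=0 (depth now 1)
Event 6 (EXEC): [IRQ1] PC=0: DEC 2 -> ACC=-1
Event 7 (EXEC): [IRQ1] PC=1: IRET -> resume MAIN at PC=0 (depth now 0)
Event 8 (INT 1): INT 1 arrives: push (MAIN, PC=0), enter IRQ1 at PC=0 (depth now 1)
Event 9 (EXEC): [IRQ1] PC=0: DEC 2 -> ACC=-3
Event 10 (EXEC): [IRQ1] PC=1: IRET -> resume MAIN at PC=0 (depth now 0)
Event 11 (EXEC): [MAIN] PC=0: INC 1 -> ACC=-2
Event 12 (EXEC): [MAIN] PC=1: INC 4 -> ACC=2
Event 13 (INT 2): INT 2 arrives: push (MAIN, PC=2), enter IRQ2 at PC=0 (depth now 1)
Event 14 (EXEC): [IRQ2] PC=0: INC 4 -> ACC=6
Event 15 (EXEC): [IRQ2] PC=1: DEC 3 -> ACC=3
Event 16 (EXEC): [IRQ2] PC=2: IRET -> resume MAIN at PC=2 (depth now 0)
Event 17 (EXEC): [MAIN] PC=2: INC 1 -> ACC=4
Event 18 (EXEC): [MAIN] PC=3: INC 4 -> ACC=8
Event 19 (INT 1): INT 1 arrives: push (MAIN, PC=4), enter IRQ1 at PC=0 (depth now 1)
Event 20 (INT 2): INT 2 arrives: push (IRQ1, PC=0), enter IRQ2 at PC=0 (depth now 2)
Event 21 (EXEC): [IRQ2] PC=0: INC 4 -> ACC=12
Event 22 (EXEC): [IRQ2] PC=1: DEC 3 -> ACC=9
Event 23 (EXEC): [IRQ2] PC=2: IRET -> resume IRQ1 at PC=0 (depth now 1)
Event 24 (EXEC): [IRQ1] PC=0: DEC 2 -> ACC=7
Event 25 (EXEC): [IRQ1] PC=1: IRET -> resume MAIN at PC=4 (depth now 0)
Event 26 (EXEC): [MAIN] PC=4: INC 4 -> ACC=11
Event 27 (EXEC): [MAIN] PC=5: HALT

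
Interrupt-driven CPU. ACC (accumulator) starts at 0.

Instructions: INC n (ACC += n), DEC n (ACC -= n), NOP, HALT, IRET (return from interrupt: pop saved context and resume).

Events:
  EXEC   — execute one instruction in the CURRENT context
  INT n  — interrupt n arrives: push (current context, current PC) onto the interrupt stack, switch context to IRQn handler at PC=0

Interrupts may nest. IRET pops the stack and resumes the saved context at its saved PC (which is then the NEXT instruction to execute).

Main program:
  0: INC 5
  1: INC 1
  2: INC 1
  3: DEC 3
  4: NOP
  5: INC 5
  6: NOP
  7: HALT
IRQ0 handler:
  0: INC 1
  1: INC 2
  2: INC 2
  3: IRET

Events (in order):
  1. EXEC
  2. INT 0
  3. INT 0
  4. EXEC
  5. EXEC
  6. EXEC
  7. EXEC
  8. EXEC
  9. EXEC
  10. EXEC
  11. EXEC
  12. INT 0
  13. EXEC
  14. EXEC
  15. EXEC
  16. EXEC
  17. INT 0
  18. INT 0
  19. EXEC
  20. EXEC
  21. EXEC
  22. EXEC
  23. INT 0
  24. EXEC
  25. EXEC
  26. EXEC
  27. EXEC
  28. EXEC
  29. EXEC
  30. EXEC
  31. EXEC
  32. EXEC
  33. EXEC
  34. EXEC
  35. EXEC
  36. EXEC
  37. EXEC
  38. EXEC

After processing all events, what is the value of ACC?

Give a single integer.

Event 1 (EXEC): [MAIN] PC=0: INC 5 -> ACC=5
Event 2 (INT 0): INT 0 arrives: push (MAIN, PC=1), enter IRQ0 at PC=0 (depth now 1)
Event 3 (INT 0): INT 0 arrives: push (IRQ0, PC=0), enter IRQ0 at PC=0 (depth now 2)
Event 4 (EXEC): [IRQ0] PC=0: INC 1 -> ACC=6
Event 5 (EXEC): [IRQ0] PC=1: INC 2 -> ACC=8
Event 6 (EXEC): [IRQ0] PC=2: INC 2 -> ACC=10
Event 7 (EXEC): [IRQ0] PC=3: IRET -> resume IRQ0 at PC=0 (depth now 1)
Event 8 (EXEC): [IRQ0] PC=0: INC 1 -> ACC=11
Event 9 (EXEC): [IRQ0] PC=1: INC 2 -> ACC=13
Event 10 (EXEC): [IRQ0] PC=2: INC 2 -> ACC=15
Event 11 (EXEC): [IRQ0] PC=3: IRET -> resume MAIN at PC=1 (depth now 0)
Event 12 (INT 0): INT 0 arrives: push (MAIN, PC=1), enter IRQ0 at PC=0 (depth now 1)
Event 13 (EXEC): [IRQ0] PC=0: INC 1 -> ACC=16
Event 14 (EXEC): [IRQ0] PC=1: INC 2 -> ACC=18
Event 15 (EXEC): [IRQ0] PC=2: INC 2 -> ACC=20
Event 16 (EXEC): [IRQ0] PC=3: IRET -> resume MAIN at PC=1 (depth now 0)
Event 17 (INT 0): INT 0 arrives: push (MAIN, PC=1), enter IRQ0 at PC=0 (depth now 1)
Event 18 (INT 0): INT 0 arrives: push (IRQ0, PC=0), enter IRQ0 at PC=0 (depth now 2)
Event 19 (EXEC): [IRQ0] PC=0: INC 1 -> ACC=21
Event 20 (EXEC): [IRQ0] PC=1: INC 2 -> ACC=23
Event 21 (EXEC): [IRQ0] PC=2: INC 2 -> ACC=25
Event 22 (EXEC): [IRQ0] PC=3: IRET -> resume IRQ0 at PC=0 (depth now 1)
Event 23 (INT 0): INT 0 arrives: push (IRQ0, PC=0), enter IRQ0 at PC=0 (depth now 2)
Event 24 (EXEC): [IRQ0] PC=0: INC 1 -> ACC=26
Event 25 (EXEC): [IRQ0] PC=1: INC 2 -> ACC=28
Event 26 (EXEC): [IRQ0] PC=2: INC 2 -> ACC=30
Event 27 (EXEC): [IRQ0] PC=3: IRET -> resume IRQ0 at PC=0 (depth now 1)
Event 28 (EXEC): [IRQ0] PC=0: INC 1 -> ACC=31
Event 29 (EXEC): [IRQ0] PC=1: INC 2 -> ACC=33
Event 30 (EXEC): [IRQ0] PC=2: INC 2 -> ACC=35
Event 31 (EXEC): [IRQ0] PC=3: IRET -> resume MAIN at PC=1 (depth now 0)
Event 32 (EXEC): [MAIN] PC=1: INC 1 -> ACC=36
Event 33 (EXEC): [MAIN] PC=2: INC 1 -> ACC=37
Event 34 (EXEC): [MAIN] PC=3: DEC 3 -> ACC=34
Event 35 (EXEC): [MAIN] PC=4: NOP
Event 36 (EXEC): [MAIN] PC=5: INC 5 -> ACC=39
Event 37 (EXEC): [MAIN] PC=6: NOP
Event 38 (EXEC): [MAIN] PC=7: HALT

Answer: 39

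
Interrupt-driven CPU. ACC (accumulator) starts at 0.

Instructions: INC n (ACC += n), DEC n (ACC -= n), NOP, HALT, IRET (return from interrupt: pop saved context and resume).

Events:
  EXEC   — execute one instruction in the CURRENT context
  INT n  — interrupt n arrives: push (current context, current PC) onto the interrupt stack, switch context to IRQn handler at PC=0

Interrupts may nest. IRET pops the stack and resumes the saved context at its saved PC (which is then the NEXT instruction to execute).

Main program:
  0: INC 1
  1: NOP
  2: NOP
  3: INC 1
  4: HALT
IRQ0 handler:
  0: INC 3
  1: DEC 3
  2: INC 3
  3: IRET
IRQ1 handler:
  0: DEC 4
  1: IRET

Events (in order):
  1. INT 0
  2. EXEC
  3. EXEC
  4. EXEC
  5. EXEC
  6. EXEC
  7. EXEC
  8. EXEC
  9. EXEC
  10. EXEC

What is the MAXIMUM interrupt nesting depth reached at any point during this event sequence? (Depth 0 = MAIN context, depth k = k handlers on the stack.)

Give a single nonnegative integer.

Answer: 1

Derivation:
Event 1 (INT 0): INT 0 arrives: push (MAIN, PC=0), enter IRQ0 at PC=0 (depth now 1) [depth=1]
Event 2 (EXEC): [IRQ0] PC=0: INC 3 -> ACC=3 [depth=1]
Event 3 (EXEC): [IRQ0] PC=1: DEC 3 -> ACC=0 [depth=1]
Event 4 (EXEC): [IRQ0] PC=2: INC 3 -> ACC=3 [depth=1]
Event 5 (EXEC): [IRQ0] PC=3: IRET -> resume MAIN at PC=0 (depth now 0) [depth=0]
Event 6 (EXEC): [MAIN] PC=0: INC 1 -> ACC=4 [depth=0]
Event 7 (EXEC): [MAIN] PC=1: NOP [depth=0]
Event 8 (EXEC): [MAIN] PC=2: NOP [depth=0]
Event 9 (EXEC): [MAIN] PC=3: INC 1 -> ACC=5 [depth=0]
Event 10 (EXEC): [MAIN] PC=4: HALT [depth=0]
Max depth observed: 1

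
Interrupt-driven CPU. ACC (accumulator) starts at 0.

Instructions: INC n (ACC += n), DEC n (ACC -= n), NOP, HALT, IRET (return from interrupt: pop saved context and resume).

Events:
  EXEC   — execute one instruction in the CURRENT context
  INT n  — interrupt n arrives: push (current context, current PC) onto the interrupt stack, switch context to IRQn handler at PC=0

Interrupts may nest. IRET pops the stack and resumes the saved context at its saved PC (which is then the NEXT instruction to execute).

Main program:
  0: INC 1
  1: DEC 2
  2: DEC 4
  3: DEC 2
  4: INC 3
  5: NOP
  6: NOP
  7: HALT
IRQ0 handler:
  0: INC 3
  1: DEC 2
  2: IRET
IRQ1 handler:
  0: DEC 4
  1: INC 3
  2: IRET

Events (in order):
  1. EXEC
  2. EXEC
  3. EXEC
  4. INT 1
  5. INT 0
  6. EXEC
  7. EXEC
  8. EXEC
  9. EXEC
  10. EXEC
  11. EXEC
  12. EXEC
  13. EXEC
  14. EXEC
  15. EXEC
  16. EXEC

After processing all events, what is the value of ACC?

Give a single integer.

Answer: -4

Derivation:
Event 1 (EXEC): [MAIN] PC=0: INC 1 -> ACC=1
Event 2 (EXEC): [MAIN] PC=1: DEC 2 -> ACC=-1
Event 3 (EXEC): [MAIN] PC=2: DEC 4 -> ACC=-5
Event 4 (INT 1): INT 1 arrives: push (MAIN, PC=3), enter IRQ1 at PC=0 (depth now 1)
Event 5 (INT 0): INT 0 arrives: push (IRQ1, PC=0), enter IRQ0 at PC=0 (depth now 2)
Event 6 (EXEC): [IRQ0] PC=0: INC 3 -> ACC=-2
Event 7 (EXEC): [IRQ0] PC=1: DEC 2 -> ACC=-4
Event 8 (EXEC): [IRQ0] PC=2: IRET -> resume IRQ1 at PC=0 (depth now 1)
Event 9 (EXEC): [IRQ1] PC=0: DEC 4 -> ACC=-8
Event 10 (EXEC): [IRQ1] PC=1: INC 3 -> ACC=-5
Event 11 (EXEC): [IRQ1] PC=2: IRET -> resume MAIN at PC=3 (depth now 0)
Event 12 (EXEC): [MAIN] PC=3: DEC 2 -> ACC=-7
Event 13 (EXEC): [MAIN] PC=4: INC 3 -> ACC=-4
Event 14 (EXEC): [MAIN] PC=5: NOP
Event 15 (EXEC): [MAIN] PC=6: NOP
Event 16 (EXEC): [MAIN] PC=7: HALT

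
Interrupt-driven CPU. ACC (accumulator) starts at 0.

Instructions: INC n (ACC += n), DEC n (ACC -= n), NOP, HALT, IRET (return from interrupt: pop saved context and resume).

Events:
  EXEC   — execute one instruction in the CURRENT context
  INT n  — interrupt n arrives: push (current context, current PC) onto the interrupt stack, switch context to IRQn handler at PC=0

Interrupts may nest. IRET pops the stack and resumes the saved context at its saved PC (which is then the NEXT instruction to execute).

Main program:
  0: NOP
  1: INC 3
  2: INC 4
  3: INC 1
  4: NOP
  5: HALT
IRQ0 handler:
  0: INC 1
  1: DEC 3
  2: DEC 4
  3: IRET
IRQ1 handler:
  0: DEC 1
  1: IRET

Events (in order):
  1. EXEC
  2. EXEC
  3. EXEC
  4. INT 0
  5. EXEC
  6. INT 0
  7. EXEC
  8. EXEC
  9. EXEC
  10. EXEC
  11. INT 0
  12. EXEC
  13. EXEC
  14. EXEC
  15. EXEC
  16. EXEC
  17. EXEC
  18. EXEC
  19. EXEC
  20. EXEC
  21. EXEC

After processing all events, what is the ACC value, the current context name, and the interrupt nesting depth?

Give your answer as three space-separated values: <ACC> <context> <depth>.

Answer: -10 MAIN 0

Derivation:
Event 1 (EXEC): [MAIN] PC=0: NOP
Event 2 (EXEC): [MAIN] PC=1: INC 3 -> ACC=3
Event 3 (EXEC): [MAIN] PC=2: INC 4 -> ACC=7
Event 4 (INT 0): INT 0 arrives: push (MAIN, PC=3), enter IRQ0 at PC=0 (depth now 1)
Event 5 (EXEC): [IRQ0] PC=0: INC 1 -> ACC=8
Event 6 (INT 0): INT 0 arrives: push (IRQ0, PC=1), enter IRQ0 at PC=0 (depth now 2)
Event 7 (EXEC): [IRQ0] PC=0: INC 1 -> ACC=9
Event 8 (EXEC): [IRQ0] PC=1: DEC 3 -> ACC=6
Event 9 (EXEC): [IRQ0] PC=2: DEC 4 -> ACC=2
Event 10 (EXEC): [IRQ0] PC=3: IRET -> resume IRQ0 at PC=1 (depth now 1)
Event 11 (INT 0): INT 0 arrives: push (IRQ0, PC=1), enter IRQ0 at PC=0 (depth now 2)
Event 12 (EXEC): [IRQ0] PC=0: INC 1 -> ACC=3
Event 13 (EXEC): [IRQ0] PC=1: DEC 3 -> ACC=0
Event 14 (EXEC): [IRQ0] PC=2: DEC 4 -> ACC=-4
Event 15 (EXEC): [IRQ0] PC=3: IRET -> resume IRQ0 at PC=1 (depth now 1)
Event 16 (EXEC): [IRQ0] PC=1: DEC 3 -> ACC=-7
Event 17 (EXEC): [IRQ0] PC=2: DEC 4 -> ACC=-11
Event 18 (EXEC): [IRQ0] PC=3: IRET -> resume MAIN at PC=3 (depth now 0)
Event 19 (EXEC): [MAIN] PC=3: INC 1 -> ACC=-10
Event 20 (EXEC): [MAIN] PC=4: NOP
Event 21 (EXEC): [MAIN] PC=5: HALT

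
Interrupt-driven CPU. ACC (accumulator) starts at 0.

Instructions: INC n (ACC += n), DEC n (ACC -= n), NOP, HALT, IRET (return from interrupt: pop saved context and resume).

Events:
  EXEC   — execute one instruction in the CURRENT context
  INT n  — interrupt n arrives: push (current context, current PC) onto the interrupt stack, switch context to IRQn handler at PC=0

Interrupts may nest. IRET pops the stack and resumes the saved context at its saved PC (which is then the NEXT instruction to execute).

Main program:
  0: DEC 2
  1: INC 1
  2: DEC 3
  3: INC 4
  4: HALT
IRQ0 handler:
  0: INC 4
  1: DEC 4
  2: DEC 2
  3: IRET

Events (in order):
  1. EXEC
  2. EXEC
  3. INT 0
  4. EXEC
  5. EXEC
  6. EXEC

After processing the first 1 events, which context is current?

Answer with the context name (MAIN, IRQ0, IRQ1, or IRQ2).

Answer: MAIN

Derivation:
Event 1 (EXEC): [MAIN] PC=0: DEC 2 -> ACC=-2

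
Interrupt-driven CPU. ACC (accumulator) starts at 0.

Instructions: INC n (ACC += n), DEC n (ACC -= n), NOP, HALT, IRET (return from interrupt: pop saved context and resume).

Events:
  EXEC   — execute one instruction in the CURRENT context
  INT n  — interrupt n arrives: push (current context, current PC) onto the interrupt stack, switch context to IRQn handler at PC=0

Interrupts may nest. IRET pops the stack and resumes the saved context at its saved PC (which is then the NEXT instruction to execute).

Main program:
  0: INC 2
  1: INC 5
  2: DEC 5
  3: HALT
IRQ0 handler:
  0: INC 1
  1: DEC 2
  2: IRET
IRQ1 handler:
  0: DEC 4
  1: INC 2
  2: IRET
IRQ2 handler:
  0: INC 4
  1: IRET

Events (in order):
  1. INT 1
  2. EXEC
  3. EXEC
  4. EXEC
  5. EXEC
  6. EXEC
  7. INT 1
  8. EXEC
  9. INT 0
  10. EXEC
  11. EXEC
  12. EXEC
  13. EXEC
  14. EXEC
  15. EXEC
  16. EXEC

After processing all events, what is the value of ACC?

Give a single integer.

Answer: -3

Derivation:
Event 1 (INT 1): INT 1 arrives: push (MAIN, PC=0), enter IRQ1 at PC=0 (depth now 1)
Event 2 (EXEC): [IRQ1] PC=0: DEC 4 -> ACC=-4
Event 3 (EXEC): [IRQ1] PC=1: INC 2 -> ACC=-2
Event 4 (EXEC): [IRQ1] PC=2: IRET -> resume MAIN at PC=0 (depth now 0)
Event 5 (EXEC): [MAIN] PC=0: INC 2 -> ACC=0
Event 6 (EXEC): [MAIN] PC=1: INC 5 -> ACC=5
Event 7 (INT 1): INT 1 arrives: push (MAIN, PC=2), enter IRQ1 at PC=0 (depth now 1)
Event 8 (EXEC): [IRQ1] PC=0: DEC 4 -> ACC=1
Event 9 (INT 0): INT 0 arrives: push (IRQ1, PC=1), enter IRQ0 at PC=0 (depth now 2)
Event 10 (EXEC): [IRQ0] PC=0: INC 1 -> ACC=2
Event 11 (EXEC): [IRQ0] PC=1: DEC 2 -> ACC=0
Event 12 (EXEC): [IRQ0] PC=2: IRET -> resume IRQ1 at PC=1 (depth now 1)
Event 13 (EXEC): [IRQ1] PC=1: INC 2 -> ACC=2
Event 14 (EXEC): [IRQ1] PC=2: IRET -> resume MAIN at PC=2 (depth now 0)
Event 15 (EXEC): [MAIN] PC=2: DEC 5 -> ACC=-3
Event 16 (EXEC): [MAIN] PC=3: HALT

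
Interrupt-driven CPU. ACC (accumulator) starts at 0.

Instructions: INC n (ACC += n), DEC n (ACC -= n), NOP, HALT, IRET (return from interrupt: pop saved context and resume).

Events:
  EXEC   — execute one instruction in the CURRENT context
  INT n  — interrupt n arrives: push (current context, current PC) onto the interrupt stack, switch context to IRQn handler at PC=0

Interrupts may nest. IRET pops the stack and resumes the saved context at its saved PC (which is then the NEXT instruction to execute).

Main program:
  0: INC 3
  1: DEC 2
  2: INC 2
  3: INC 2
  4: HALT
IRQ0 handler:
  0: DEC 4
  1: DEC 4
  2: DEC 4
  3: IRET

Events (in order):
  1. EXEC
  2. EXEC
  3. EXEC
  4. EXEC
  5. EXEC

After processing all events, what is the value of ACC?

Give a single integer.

Answer: 5

Derivation:
Event 1 (EXEC): [MAIN] PC=0: INC 3 -> ACC=3
Event 2 (EXEC): [MAIN] PC=1: DEC 2 -> ACC=1
Event 3 (EXEC): [MAIN] PC=2: INC 2 -> ACC=3
Event 4 (EXEC): [MAIN] PC=3: INC 2 -> ACC=5
Event 5 (EXEC): [MAIN] PC=4: HALT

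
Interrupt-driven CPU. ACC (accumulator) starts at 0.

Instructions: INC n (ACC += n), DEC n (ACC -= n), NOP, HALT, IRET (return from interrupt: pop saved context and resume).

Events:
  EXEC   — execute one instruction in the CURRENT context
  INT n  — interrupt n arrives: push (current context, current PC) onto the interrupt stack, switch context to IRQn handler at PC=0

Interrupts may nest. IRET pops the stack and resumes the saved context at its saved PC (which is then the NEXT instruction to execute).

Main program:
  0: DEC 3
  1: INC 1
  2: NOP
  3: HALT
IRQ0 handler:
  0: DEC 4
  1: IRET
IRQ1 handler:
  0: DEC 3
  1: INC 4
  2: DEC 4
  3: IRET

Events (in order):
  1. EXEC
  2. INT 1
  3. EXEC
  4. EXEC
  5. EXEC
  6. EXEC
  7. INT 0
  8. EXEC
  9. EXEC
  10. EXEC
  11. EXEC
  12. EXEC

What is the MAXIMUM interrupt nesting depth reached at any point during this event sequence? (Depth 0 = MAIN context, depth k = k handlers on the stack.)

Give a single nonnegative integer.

Event 1 (EXEC): [MAIN] PC=0: DEC 3 -> ACC=-3 [depth=0]
Event 2 (INT 1): INT 1 arrives: push (MAIN, PC=1), enter IRQ1 at PC=0 (depth now 1) [depth=1]
Event 3 (EXEC): [IRQ1] PC=0: DEC 3 -> ACC=-6 [depth=1]
Event 4 (EXEC): [IRQ1] PC=1: INC 4 -> ACC=-2 [depth=1]
Event 5 (EXEC): [IRQ1] PC=2: DEC 4 -> ACC=-6 [depth=1]
Event 6 (EXEC): [IRQ1] PC=3: IRET -> resume MAIN at PC=1 (depth now 0) [depth=0]
Event 7 (INT 0): INT 0 arrives: push (MAIN, PC=1), enter IRQ0 at PC=0 (depth now 1) [depth=1]
Event 8 (EXEC): [IRQ0] PC=0: DEC 4 -> ACC=-10 [depth=1]
Event 9 (EXEC): [IRQ0] PC=1: IRET -> resume MAIN at PC=1 (depth now 0) [depth=0]
Event 10 (EXEC): [MAIN] PC=1: INC 1 -> ACC=-9 [depth=0]
Event 11 (EXEC): [MAIN] PC=2: NOP [depth=0]
Event 12 (EXEC): [MAIN] PC=3: HALT [depth=0]
Max depth observed: 1

Answer: 1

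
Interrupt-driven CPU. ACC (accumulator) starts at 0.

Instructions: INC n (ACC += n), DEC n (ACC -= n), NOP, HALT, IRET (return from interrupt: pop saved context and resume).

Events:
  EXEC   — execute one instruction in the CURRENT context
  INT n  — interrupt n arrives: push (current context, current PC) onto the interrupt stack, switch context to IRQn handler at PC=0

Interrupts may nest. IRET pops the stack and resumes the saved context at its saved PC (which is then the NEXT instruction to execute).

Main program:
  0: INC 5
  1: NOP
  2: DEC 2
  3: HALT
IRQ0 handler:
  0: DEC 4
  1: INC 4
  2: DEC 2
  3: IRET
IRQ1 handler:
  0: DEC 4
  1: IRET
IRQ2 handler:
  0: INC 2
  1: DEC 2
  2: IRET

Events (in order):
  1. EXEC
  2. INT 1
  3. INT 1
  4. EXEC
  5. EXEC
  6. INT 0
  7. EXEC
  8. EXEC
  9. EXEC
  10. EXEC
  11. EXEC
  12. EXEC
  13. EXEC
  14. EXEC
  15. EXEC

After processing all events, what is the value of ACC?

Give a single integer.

Event 1 (EXEC): [MAIN] PC=0: INC 5 -> ACC=5
Event 2 (INT 1): INT 1 arrives: push (MAIN, PC=1), enter IRQ1 at PC=0 (depth now 1)
Event 3 (INT 1): INT 1 arrives: push (IRQ1, PC=0), enter IRQ1 at PC=0 (depth now 2)
Event 4 (EXEC): [IRQ1] PC=0: DEC 4 -> ACC=1
Event 5 (EXEC): [IRQ1] PC=1: IRET -> resume IRQ1 at PC=0 (depth now 1)
Event 6 (INT 0): INT 0 arrives: push (IRQ1, PC=0), enter IRQ0 at PC=0 (depth now 2)
Event 7 (EXEC): [IRQ0] PC=0: DEC 4 -> ACC=-3
Event 8 (EXEC): [IRQ0] PC=1: INC 4 -> ACC=1
Event 9 (EXEC): [IRQ0] PC=2: DEC 2 -> ACC=-1
Event 10 (EXEC): [IRQ0] PC=3: IRET -> resume IRQ1 at PC=0 (depth now 1)
Event 11 (EXEC): [IRQ1] PC=0: DEC 4 -> ACC=-5
Event 12 (EXEC): [IRQ1] PC=1: IRET -> resume MAIN at PC=1 (depth now 0)
Event 13 (EXEC): [MAIN] PC=1: NOP
Event 14 (EXEC): [MAIN] PC=2: DEC 2 -> ACC=-7
Event 15 (EXEC): [MAIN] PC=3: HALT

Answer: -7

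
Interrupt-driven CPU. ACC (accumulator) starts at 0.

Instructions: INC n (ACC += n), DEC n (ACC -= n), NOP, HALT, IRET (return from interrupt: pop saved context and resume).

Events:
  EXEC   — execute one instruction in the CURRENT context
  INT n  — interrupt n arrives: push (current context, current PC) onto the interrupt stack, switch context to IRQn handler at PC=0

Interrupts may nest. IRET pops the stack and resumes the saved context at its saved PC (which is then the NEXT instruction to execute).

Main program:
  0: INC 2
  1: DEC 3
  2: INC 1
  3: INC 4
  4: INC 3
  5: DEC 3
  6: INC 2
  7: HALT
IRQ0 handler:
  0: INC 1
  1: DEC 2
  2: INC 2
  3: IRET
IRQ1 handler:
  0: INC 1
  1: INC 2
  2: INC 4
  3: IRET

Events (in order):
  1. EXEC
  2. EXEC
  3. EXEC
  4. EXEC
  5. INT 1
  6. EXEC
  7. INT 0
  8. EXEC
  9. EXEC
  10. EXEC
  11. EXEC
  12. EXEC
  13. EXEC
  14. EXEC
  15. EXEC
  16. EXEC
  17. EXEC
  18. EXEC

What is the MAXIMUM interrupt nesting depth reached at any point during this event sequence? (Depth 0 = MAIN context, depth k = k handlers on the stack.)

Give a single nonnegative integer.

Answer: 2

Derivation:
Event 1 (EXEC): [MAIN] PC=0: INC 2 -> ACC=2 [depth=0]
Event 2 (EXEC): [MAIN] PC=1: DEC 3 -> ACC=-1 [depth=0]
Event 3 (EXEC): [MAIN] PC=2: INC 1 -> ACC=0 [depth=0]
Event 4 (EXEC): [MAIN] PC=3: INC 4 -> ACC=4 [depth=0]
Event 5 (INT 1): INT 1 arrives: push (MAIN, PC=4), enter IRQ1 at PC=0 (depth now 1) [depth=1]
Event 6 (EXEC): [IRQ1] PC=0: INC 1 -> ACC=5 [depth=1]
Event 7 (INT 0): INT 0 arrives: push (IRQ1, PC=1), enter IRQ0 at PC=0 (depth now 2) [depth=2]
Event 8 (EXEC): [IRQ0] PC=0: INC 1 -> ACC=6 [depth=2]
Event 9 (EXEC): [IRQ0] PC=1: DEC 2 -> ACC=4 [depth=2]
Event 10 (EXEC): [IRQ0] PC=2: INC 2 -> ACC=6 [depth=2]
Event 11 (EXEC): [IRQ0] PC=3: IRET -> resume IRQ1 at PC=1 (depth now 1) [depth=1]
Event 12 (EXEC): [IRQ1] PC=1: INC 2 -> ACC=8 [depth=1]
Event 13 (EXEC): [IRQ1] PC=2: INC 4 -> ACC=12 [depth=1]
Event 14 (EXEC): [IRQ1] PC=3: IRET -> resume MAIN at PC=4 (depth now 0) [depth=0]
Event 15 (EXEC): [MAIN] PC=4: INC 3 -> ACC=15 [depth=0]
Event 16 (EXEC): [MAIN] PC=5: DEC 3 -> ACC=12 [depth=0]
Event 17 (EXEC): [MAIN] PC=6: INC 2 -> ACC=14 [depth=0]
Event 18 (EXEC): [MAIN] PC=7: HALT [depth=0]
Max depth observed: 2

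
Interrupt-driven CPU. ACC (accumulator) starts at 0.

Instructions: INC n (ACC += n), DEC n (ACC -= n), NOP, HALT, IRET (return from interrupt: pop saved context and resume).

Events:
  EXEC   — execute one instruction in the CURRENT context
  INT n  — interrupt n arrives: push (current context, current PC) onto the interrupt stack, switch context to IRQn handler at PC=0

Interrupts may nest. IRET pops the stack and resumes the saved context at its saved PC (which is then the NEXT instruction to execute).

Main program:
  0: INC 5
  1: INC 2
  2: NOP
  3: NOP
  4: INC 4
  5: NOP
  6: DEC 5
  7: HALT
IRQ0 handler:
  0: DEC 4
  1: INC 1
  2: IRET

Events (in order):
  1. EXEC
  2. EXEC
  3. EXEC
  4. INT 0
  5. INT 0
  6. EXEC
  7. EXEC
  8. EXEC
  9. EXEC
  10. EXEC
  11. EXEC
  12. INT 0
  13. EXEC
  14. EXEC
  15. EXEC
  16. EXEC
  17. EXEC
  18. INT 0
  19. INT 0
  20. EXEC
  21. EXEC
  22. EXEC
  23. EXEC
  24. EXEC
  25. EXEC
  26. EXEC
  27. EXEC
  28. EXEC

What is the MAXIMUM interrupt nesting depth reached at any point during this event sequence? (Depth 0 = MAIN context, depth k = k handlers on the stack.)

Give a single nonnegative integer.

Event 1 (EXEC): [MAIN] PC=0: INC 5 -> ACC=5 [depth=0]
Event 2 (EXEC): [MAIN] PC=1: INC 2 -> ACC=7 [depth=0]
Event 3 (EXEC): [MAIN] PC=2: NOP [depth=0]
Event 4 (INT 0): INT 0 arrives: push (MAIN, PC=3), enter IRQ0 at PC=0 (depth now 1) [depth=1]
Event 5 (INT 0): INT 0 arrives: push (IRQ0, PC=0), enter IRQ0 at PC=0 (depth now 2) [depth=2]
Event 6 (EXEC): [IRQ0] PC=0: DEC 4 -> ACC=3 [depth=2]
Event 7 (EXEC): [IRQ0] PC=1: INC 1 -> ACC=4 [depth=2]
Event 8 (EXEC): [IRQ0] PC=2: IRET -> resume IRQ0 at PC=0 (depth now 1) [depth=1]
Event 9 (EXEC): [IRQ0] PC=0: DEC 4 -> ACC=0 [depth=1]
Event 10 (EXEC): [IRQ0] PC=1: INC 1 -> ACC=1 [depth=1]
Event 11 (EXEC): [IRQ0] PC=2: IRET -> resume MAIN at PC=3 (depth now 0) [depth=0]
Event 12 (INT 0): INT 0 arrives: push (MAIN, PC=3), enter IRQ0 at PC=0 (depth now 1) [depth=1]
Event 13 (EXEC): [IRQ0] PC=0: DEC 4 -> ACC=-3 [depth=1]
Event 14 (EXEC): [IRQ0] PC=1: INC 1 -> ACC=-2 [depth=1]
Event 15 (EXEC): [IRQ0] PC=2: IRET -> resume MAIN at PC=3 (depth now 0) [depth=0]
Event 16 (EXEC): [MAIN] PC=3: NOP [depth=0]
Event 17 (EXEC): [MAIN] PC=4: INC 4 -> ACC=2 [depth=0]
Event 18 (INT 0): INT 0 arrives: push (MAIN, PC=5), enter IRQ0 at PC=0 (depth now 1) [depth=1]
Event 19 (INT 0): INT 0 arrives: push (IRQ0, PC=0), enter IRQ0 at PC=0 (depth now 2) [depth=2]
Event 20 (EXEC): [IRQ0] PC=0: DEC 4 -> ACC=-2 [depth=2]
Event 21 (EXEC): [IRQ0] PC=1: INC 1 -> ACC=-1 [depth=2]
Event 22 (EXEC): [IRQ0] PC=2: IRET -> resume IRQ0 at PC=0 (depth now 1) [depth=1]
Event 23 (EXEC): [IRQ0] PC=0: DEC 4 -> ACC=-5 [depth=1]
Event 24 (EXEC): [IRQ0] PC=1: INC 1 -> ACC=-4 [depth=1]
Event 25 (EXEC): [IRQ0] PC=2: IRET -> resume MAIN at PC=5 (depth now 0) [depth=0]
Event 26 (EXEC): [MAIN] PC=5: NOP [depth=0]
Event 27 (EXEC): [MAIN] PC=6: DEC 5 -> ACC=-9 [depth=0]
Event 28 (EXEC): [MAIN] PC=7: HALT [depth=0]
Max depth observed: 2

Answer: 2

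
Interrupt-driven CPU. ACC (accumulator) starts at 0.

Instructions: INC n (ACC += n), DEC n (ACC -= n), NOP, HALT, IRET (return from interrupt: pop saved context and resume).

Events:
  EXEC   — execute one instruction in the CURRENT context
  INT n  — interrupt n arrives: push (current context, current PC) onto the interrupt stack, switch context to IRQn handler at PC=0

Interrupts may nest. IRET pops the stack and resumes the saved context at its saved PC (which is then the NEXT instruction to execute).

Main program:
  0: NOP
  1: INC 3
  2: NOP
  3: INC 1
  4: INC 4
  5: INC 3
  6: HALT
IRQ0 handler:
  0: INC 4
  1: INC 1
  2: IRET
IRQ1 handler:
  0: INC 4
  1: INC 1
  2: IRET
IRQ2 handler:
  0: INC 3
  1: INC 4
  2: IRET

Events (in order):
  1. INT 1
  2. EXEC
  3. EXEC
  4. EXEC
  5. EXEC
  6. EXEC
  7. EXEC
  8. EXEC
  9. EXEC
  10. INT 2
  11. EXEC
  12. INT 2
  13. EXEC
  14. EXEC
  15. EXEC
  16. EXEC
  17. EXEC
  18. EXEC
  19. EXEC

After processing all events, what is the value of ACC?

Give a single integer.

Answer: 30

Derivation:
Event 1 (INT 1): INT 1 arrives: push (MAIN, PC=0), enter IRQ1 at PC=0 (depth now 1)
Event 2 (EXEC): [IRQ1] PC=0: INC 4 -> ACC=4
Event 3 (EXEC): [IRQ1] PC=1: INC 1 -> ACC=5
Event 4 (EXEC): [IRQ1] PC=2: IRET -> resume MAIN at PC=0 (depth now 0)
Event 5 (EXEC): [MAIN] PC=0: NOP
Event 6 (EXEC): [MAIN] PC=1: INC 3 -> ACC=8
Event 7 (EXEC): [MAIN] PC=2: NOP
Event 8 (EXEC): [MAIN] PC=3: INC 1 -> ACC=9
Event 9 (EXEC): [MAIN] PC=4: INC 4 -> ACC=13
Event 10 (INT 2): INT 2 arrives: push (MAIN, PC=5), enter IRQ2 at PC=0 (depth now 1)
Event 11 (EXEC): [IRQ2] PC=0: INC 3 -> ACC=16
Event 12 (INT 2): INT 2 arrives: push (IRQ2, PC=1), enter IRQ2 at PC=0 (depth now 2)
Event 13 (EXEC): [IRQ2] PC=0: INC 3 -> ACC=19
Event 14 (EXEC): [IRQ2] PC=1: INC 4 -> ACC=23
Event 15 (EXEC): [IRQ2] PC=2: IRET -> resume IRQ2 at PC=1 (depth now 1)
Event 16 (EXEC): [IRQ2] PC=1: INC 4 -> ACC=27
Event 17 (EXEC): [IRQ2] PC=2: IRET -> resume MAIN at PC=5 (depth now 0)
Event 18 (EXEC): [MAIN] PC=5: INC 3 -> ACC=30
Event 19 (EXEC): [MAIN] PC=6: HALT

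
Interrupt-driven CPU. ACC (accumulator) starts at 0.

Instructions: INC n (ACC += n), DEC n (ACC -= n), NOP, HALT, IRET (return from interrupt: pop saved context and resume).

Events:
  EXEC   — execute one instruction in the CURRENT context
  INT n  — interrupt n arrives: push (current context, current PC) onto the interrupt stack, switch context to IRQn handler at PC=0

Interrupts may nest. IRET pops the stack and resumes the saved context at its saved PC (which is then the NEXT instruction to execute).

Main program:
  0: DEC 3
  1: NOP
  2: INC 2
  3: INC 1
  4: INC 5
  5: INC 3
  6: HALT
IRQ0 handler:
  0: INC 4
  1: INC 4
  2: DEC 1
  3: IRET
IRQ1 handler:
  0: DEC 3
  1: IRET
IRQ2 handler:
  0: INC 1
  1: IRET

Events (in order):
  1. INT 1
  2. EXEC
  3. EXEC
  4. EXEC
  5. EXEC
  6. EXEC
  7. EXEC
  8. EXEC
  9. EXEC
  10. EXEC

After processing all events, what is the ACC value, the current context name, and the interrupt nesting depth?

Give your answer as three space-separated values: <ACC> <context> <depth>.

Event 1 (INT 1): INT 1 arrives: push (MAIN, PC=0), enter IRQ1 at PC=0 (depth now 1)
Event 2 (EXEC): [IRQ1] PC=0: DEC 3 -> ACC=-3
Event 3 (EXEC): [IRQ1] PC=1: IRET -> resume MAIN at PC=0 (depth now 0)
Event 4 (EXEC): [MAIN] PC=0: DEC 3 -> ACC=-6
Event 5 (EXEC): [MAIN] PC=1: NOP
Event 6 (EXEC): [MAIN] PC=2: INC 2 -> ACC=-4
Event 7 (EXEC): [MAIN] PC=3: INC 1 -> ACC=-3
Event 8 (EXEC): [MAIN] PC=4: INC 5 -> ACC=2
Event 9 (EXEC): [MAIN] PC=5: INC 3 -> ACC=5
Event 10 (EXEC): [MAIN] PC=6: HALT

Answer: 5 MAIN 0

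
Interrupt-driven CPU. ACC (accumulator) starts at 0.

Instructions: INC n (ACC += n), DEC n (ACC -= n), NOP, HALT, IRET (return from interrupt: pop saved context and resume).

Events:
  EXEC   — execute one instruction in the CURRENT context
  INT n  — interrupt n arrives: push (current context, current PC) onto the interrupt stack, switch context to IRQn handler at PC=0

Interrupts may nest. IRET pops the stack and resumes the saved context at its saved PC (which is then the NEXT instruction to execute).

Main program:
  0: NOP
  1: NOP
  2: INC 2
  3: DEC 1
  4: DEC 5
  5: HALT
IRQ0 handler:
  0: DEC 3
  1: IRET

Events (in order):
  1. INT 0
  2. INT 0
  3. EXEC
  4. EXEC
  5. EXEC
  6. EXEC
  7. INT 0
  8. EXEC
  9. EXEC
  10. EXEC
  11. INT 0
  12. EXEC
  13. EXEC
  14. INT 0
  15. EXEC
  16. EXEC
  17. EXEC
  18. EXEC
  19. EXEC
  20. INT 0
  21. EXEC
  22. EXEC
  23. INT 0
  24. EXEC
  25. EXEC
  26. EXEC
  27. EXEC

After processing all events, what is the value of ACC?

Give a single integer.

Answer: -25

Derivation:
Event 1 (INT 0): INT 0 arrives: push (MAIN, PC=0), enter IRQ0 at PC=0 (depth now 1)
Event 2 (INT 0): INT 0 arrives: push (IRQ0, PC=0), enter IRQ0 at PC=0 (depth now 2)
Event 3 (EXEC): [IRQ0] PC=0: DEC 3 -> ACC=-3
Event 4 (EXEC): [IRQ0] PC=1: IRET -> resume IRQ0 at PC=0 (depth now 1)
Event 5 (EXEC): [IRQ0] PC=0: DEC 3 -> ACC=-6
Event 6 (EXEC): [IRQ0] PC=1: IRET -> resume MAIN at PC=0 (depth now 0)
Event 7 (INT 0): INT 0 arrives: push (MAIN, PC=0), enter IRQ0 at PC=0 (depth now 1)
Event 8 (EXEC): [IRQ0] PC=0: DEC 3 -> ACC=-9
Event 9 (EXEC): [IRQ0] PC=1: IRET -> resume MAIN at PC=0 (depth now 0)
Event 10 (EXEC): [MAIN] PC=0: NOP
Event 11 (INT 0): INT 0 arrives: push (MAIN, PC=1), enter IRQ0 at PC=0 (depth now 1)
Event 12 (EXEC): [IRQ0] PC=0: DEC 3 -> ACC=-12
Event 13 (EXEC): [IRQ0] PC=1: IRET -> resume MAIN at PC=1 (depth now 0)
Event 14 (INT 0): INT 0 arrives: push (MAIN, PC=1), enter IRQ0 at PC=0 (depth now 1)
Event 15 (EXEC): [IRQ0] PC=0: DEC 3 -> ACC=-15
Event 16 (EXEC): [IRQ0] PC=1: IRET -> resume MAIN at PC=1 (depth now 0)
Event 17 (EXEC): [MAIN] PC=1: NOP
Event 18 (EXEC): [MAIN] PC=2: INC 2 -> ACC=-13
Event 19 (EXEC): [MAIN] PC=3: DEC 1 -> ACC=-14
Event 20 (INT 0): INT 0 arrives: push (MAIN, PC=4), enter IRQ0 at PC=0 (depth now 1)
Event 21 (EXEC): [IRQ0] PC=0: DEC 3 -> ACC=-17
Event 22 (EXEC): [IRQ0] PC=1: IRET -> resume MAIN at PC=4 (depth now 0)
Event 23 (INT 0): INT 0 arrives: push (MAIN, PC=4), enter IRQ0 at PC=0 (depth now 1)
Event 24 (EXEC): [IRQ0] PC=0: DEC 3 -> ACC=-20
Event 25 (EXEC): [IRQ0] PC=1: IRET -> resume MAIN at PC=4 (depth now 0)
Event 26 (EXEC): [MAIN] PC=4: DEC 5 -> ACC=-25
Event 27 (EXEC): [MAIN] PC=5: HALT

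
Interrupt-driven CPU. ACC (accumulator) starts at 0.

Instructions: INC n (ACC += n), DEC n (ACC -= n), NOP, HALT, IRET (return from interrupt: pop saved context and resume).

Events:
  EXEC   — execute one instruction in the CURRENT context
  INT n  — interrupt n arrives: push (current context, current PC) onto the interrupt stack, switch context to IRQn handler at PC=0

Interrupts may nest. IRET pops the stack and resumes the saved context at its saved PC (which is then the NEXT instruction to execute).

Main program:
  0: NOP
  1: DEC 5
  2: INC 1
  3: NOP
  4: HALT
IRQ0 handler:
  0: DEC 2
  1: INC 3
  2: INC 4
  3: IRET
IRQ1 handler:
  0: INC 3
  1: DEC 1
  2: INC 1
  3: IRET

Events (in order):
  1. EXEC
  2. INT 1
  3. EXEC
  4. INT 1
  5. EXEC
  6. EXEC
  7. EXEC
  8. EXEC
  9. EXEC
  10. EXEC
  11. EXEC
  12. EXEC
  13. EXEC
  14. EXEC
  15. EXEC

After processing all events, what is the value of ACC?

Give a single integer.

Answer: 2

Derivation:
Event 1 (EXEC): [MAIN] PC=0: NOP
Event 2 (INT 1): INT 1 arrives: push (MAIN, PC=1), enter IRQ1 at PC=0 (depth now 1)
Event 3 (EXEC): [IRQ1] PC=0: INC 3 -> ACC=3
Event 4 (INT 1): INT 1 arrives: push (IRQ1, PC=1), enter IRQ1 at PC=0 (depth now 2)
Event 5 (EXEC): [IRQ1] PC=0: INC 3 -> ACC=6
Event 6 (EXEC): [IRQ1] PC=1: DEC 1 -> ACC=5
Event 7 (EXEC): [IRQ1] PC=2: INC 1 -> ACC=6
Event 8 (EXEC): [IRQ1] PC=3: IRET -> resume IRQ1 at PC=1 (depth now 1)
Event 9 (EXEC): [IRQ1] PC=1: DEC 1 -> ACC=5
Event 10 (EXEC): [IRQ1] PC=2: INC 1 -> ACC=6
Event 11 (EXEC): [IRQ1] PC=3: IRET -> resume MAIN at PC=1 (depth now 0)
Event 12 (EXEC): [MAIN] PC=1: DEC 5 -> ACC=1
Event 13 (EXEC): [MAIN] PC=2: INC 1 -> ACC=2
Event 14 (EXEC): [MAIN] PC=3: NOP
Event 15 (EXEC): [MAIN] PC=4: HALT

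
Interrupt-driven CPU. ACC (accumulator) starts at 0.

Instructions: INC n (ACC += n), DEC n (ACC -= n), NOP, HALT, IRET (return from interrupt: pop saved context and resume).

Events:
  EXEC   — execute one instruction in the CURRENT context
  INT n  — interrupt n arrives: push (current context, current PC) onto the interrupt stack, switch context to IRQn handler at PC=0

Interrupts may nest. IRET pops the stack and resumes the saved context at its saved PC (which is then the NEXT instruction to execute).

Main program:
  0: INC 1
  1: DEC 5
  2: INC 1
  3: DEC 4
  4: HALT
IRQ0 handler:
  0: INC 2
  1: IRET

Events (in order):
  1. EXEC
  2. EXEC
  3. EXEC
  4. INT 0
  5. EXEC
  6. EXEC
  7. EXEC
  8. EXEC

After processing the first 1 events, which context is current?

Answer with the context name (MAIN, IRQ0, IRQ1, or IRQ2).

Answer: MAIN

Derivation:
Event 1 (EXEC): [MAIN] PC=0: INC 1 -> ACC=1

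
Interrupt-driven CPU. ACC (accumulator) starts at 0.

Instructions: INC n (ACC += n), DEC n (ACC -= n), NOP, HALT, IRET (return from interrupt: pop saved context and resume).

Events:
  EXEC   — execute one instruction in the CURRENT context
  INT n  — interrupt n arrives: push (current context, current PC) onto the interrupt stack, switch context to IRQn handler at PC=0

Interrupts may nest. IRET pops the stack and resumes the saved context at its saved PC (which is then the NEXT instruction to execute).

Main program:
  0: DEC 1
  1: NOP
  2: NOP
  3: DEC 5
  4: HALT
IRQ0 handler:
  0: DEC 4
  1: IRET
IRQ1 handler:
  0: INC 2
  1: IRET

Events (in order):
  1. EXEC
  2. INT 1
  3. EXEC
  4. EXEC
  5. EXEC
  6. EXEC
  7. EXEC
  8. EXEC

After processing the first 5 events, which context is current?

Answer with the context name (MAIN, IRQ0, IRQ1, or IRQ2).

Event 1 (EXEC): [MAIN] PC=0: DEC 1 -> ACC=-1
Event 2 (INT 1): INT 1 arrives: push (MAIN, PC=1), enter IRQ1 at PC=0 (depth now 1)
Event 3 (EXEC): [IRQ1] PC=0: INC 2 -> ACC=1
Event 4 (EXEC): [IRQ1] PC=1: IRET -> resume MAIN at PC=1 (depth now 0)
Event 5 (EXEC): [MAIN] PC=1: NOP

Answer: MAIN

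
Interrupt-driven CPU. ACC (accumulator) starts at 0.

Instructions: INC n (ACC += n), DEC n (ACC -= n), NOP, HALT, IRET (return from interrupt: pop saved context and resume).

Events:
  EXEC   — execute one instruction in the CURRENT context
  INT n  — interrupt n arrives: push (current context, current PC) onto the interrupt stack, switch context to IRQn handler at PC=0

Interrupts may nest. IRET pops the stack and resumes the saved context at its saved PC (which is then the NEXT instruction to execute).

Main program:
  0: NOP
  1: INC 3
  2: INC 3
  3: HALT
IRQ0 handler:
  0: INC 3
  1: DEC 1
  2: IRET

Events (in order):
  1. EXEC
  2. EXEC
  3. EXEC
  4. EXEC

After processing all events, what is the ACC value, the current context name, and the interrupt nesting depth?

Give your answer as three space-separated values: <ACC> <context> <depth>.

Event 1 (EXEC): [MAIN] PC=0: NOP
Event 2 (EXEC): [MAIN] PC=1: INC 3 -> ACC=3
Event 3 (EXEC): [MAIN] PC=2: INC 3 -> ACC=6
Event 4 (EXEC): [MAIN] PC=3: HALT

Answer: 6 MAIN 0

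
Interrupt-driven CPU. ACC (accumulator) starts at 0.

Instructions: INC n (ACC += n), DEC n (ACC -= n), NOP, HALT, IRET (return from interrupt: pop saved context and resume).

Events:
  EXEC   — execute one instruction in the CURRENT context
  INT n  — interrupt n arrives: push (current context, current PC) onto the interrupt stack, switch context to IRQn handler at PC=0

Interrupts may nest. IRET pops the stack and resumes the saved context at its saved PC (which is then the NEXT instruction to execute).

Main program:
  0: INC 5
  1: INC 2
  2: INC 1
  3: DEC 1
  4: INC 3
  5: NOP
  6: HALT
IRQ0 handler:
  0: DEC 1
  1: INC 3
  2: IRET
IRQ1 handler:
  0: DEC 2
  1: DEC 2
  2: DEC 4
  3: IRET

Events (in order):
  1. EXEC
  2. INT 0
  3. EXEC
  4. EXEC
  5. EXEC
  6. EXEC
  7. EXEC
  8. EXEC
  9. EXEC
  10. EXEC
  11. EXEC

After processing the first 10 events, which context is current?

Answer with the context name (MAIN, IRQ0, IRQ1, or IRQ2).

Answer: MAIN

Derivation:
Event 1 (EXEC): [MAIN] PC=0: INC 5 -> ACC=5
Event 2 (INT 0): INT 0 arrives: push (MAIN, PC=1), enter IRQ0 at PC=0 (depth now 1)
Event 3 (EXEC): [IRQ0] PC=0: DEC 1 -> ACC=4
Event 4 (EXEC): [IRQ0] PC=1: INC 3 -> ACC=7
Event 5 (EXEC): [IRQ0] PC=2: IRET -> resume MAIN at PC=1 (depth now 0)
Event 6 (EXEC): [MAIN] PC=1: INC 2 -> ACC=9
Event 7 (EXEC): [MAIN] PC=2: INC 1 -> ACC=10
Event 8 (EXEC): [MAIN] PC=3: DEC 1 -> ACC=9
Event 9 (EXEC): [MAIN] PC=4: INC 3 -> ACC=12
Event 10 (EXEC): [MAIN] PC=5: NOP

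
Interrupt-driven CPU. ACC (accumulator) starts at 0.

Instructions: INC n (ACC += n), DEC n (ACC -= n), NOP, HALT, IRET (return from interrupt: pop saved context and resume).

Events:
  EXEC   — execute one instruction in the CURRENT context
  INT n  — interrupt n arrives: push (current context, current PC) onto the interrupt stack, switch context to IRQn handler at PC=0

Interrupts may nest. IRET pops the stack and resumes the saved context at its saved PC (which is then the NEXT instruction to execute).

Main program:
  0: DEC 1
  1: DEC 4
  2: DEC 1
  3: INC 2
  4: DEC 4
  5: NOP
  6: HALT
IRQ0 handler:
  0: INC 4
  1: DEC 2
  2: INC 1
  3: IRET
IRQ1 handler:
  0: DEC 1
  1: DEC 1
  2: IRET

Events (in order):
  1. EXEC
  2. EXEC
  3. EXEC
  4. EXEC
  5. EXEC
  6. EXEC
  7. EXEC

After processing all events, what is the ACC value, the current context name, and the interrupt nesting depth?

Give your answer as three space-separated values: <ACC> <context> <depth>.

Event 1 (EXEC): [MAIN] PC=0: DEC 1 -> ACC=-1
Event 2 (EXEC): [MAIN] PC=1: DEC 4 -> ACC=-5
Event 3 (EXEC): [MAIN] PC=2: DEC 1 -> ACC=-6
Event 4 (EXEC): [MAIN] PC=3: INC 2 -> ACC=-4
Event 5 (EXEC): [MAIN] PC=4: DEC 4 -> ACC=-8
Event 6 (EXEC): [MAIN] PC=5: NOP
Event 7 (EXEC): [MAIN] PC=6: HALT

Answer: -8 MAIN 0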